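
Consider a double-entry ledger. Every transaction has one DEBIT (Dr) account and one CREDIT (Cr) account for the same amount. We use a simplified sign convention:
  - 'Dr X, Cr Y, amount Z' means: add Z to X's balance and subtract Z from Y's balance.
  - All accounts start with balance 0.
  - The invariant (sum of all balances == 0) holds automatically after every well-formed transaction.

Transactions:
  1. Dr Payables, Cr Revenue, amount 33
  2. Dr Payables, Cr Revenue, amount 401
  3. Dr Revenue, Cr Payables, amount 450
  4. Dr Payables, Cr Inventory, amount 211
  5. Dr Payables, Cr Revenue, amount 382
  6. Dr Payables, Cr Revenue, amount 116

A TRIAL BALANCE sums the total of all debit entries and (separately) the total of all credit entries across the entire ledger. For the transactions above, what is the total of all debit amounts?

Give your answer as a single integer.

Answer: 1593

Derivation:
Txn 1: debit+=33
Txn 2: debit+=401
Txn 3: debit+=450
Txn 4: debit+=211
Txn 5: debit+=382
Txn 6: debit+=116
Total debits = 1593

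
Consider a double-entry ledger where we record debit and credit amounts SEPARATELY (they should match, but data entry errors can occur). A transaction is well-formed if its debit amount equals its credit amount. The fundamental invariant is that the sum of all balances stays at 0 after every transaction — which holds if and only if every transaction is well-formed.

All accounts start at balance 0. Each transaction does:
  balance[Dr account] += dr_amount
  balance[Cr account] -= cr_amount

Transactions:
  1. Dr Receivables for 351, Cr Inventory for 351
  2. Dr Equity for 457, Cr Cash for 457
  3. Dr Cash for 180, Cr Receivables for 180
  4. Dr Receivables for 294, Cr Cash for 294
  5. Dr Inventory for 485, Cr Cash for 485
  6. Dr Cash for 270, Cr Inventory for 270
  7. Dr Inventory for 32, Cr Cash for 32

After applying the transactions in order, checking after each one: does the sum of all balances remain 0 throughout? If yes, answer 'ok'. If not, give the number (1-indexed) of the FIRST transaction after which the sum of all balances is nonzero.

Answer: ok

Derivation:
After txn 1: dr=351 cr=351 sum_balances=0
After txn 2: dr=457 cr=457 sum_balances=0
After txn 3: dr=180 cr=180 sum_balances=0
After txn 4: dr=294 cr=294 sum_balances=0
After txn 5: dr=485 cr=485 sum_balances=0
After txn 6: dr=270 cr=270 sum_balances=0
After txn 7: dr=32 cr=32 sum_balances=0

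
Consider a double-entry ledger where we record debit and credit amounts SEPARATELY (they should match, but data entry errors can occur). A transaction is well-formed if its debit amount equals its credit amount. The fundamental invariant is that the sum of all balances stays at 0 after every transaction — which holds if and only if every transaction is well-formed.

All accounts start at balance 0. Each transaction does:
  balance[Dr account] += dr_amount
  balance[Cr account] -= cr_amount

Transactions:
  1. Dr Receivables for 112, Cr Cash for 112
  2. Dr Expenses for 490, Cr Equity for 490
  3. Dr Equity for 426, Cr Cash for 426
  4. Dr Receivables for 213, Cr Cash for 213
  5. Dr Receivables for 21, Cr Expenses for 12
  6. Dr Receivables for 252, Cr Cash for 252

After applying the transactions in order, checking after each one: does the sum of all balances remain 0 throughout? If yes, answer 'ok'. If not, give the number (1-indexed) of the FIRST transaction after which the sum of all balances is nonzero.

Answer: 5

Derivation:
After txn 1: dr=112 cr=112 sum_balances=0
After txn 2: dr=490 cr=490 sum_balances=0
After txn 3: dr=426 cr=426 sum_balances=0
After txn 4: dr=213 cr=213 sum_balances=0
After txn 5: dr=21 cr=12 sum_balances=9
After txn 6: dr=252 cr=252 sum_balances=9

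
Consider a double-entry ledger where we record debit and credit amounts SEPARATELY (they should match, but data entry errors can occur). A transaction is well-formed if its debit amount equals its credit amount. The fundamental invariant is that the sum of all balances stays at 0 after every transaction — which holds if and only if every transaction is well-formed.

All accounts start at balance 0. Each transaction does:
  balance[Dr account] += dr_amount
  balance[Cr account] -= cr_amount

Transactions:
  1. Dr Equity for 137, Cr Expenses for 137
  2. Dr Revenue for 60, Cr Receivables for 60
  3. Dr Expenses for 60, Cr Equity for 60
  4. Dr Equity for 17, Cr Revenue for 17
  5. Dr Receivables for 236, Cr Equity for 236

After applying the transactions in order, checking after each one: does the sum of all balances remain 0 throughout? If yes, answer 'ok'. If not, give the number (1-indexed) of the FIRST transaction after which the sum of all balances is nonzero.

After txn 1: dr=137 cr=137 sum_balances=0
After txn 2: dr=60 cr=60 sum_balances=0
After txn 3: dr=60 cr=60 sum_balances=0
After txn 4: dr=17 cr=17 sum_balances=0
After txn 5: dr=236 cr=236 sum_balances=0

Answer: ok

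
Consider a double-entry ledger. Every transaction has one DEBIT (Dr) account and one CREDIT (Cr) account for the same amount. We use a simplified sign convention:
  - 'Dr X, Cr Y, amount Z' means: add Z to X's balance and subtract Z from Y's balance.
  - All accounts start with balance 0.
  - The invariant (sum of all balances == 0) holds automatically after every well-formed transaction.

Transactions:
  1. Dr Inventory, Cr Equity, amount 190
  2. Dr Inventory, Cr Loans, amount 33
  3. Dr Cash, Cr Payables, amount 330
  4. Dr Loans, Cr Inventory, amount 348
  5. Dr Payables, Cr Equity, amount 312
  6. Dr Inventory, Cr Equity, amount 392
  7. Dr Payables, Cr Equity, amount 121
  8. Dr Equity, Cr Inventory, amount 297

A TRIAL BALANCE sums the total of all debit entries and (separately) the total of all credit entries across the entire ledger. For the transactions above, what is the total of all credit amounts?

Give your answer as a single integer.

Answer: 2023

Derivation:
Txn 1: credit+=190
Txn 2: credit+=33
Txn 3: credit+=330
Txn 4: credit+=348
Txn 5: credit+=312
Txn 6: credit+=392
Txn 7: credit+=121
Txn 8: credit+=297
Total credits = 2023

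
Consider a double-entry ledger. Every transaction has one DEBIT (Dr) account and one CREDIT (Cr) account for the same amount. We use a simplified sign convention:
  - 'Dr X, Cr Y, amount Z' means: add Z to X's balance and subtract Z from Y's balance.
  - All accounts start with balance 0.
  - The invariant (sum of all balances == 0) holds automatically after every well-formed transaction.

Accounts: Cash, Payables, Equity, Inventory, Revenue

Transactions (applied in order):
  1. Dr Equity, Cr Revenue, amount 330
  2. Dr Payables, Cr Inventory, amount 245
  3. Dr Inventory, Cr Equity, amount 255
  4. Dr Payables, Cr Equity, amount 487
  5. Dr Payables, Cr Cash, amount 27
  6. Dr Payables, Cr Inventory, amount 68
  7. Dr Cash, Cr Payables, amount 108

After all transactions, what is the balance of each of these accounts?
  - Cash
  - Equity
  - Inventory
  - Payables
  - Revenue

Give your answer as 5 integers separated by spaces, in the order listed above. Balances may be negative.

After txn 1 (Dr Equity, Cr Revenue, amount 330): Equity=330 Revenue=-330
After txn 2 (Dr Payables, Cr Inventory, amount 245): Equity=330 Inventory=-245 Payables=245 Revenue=-330
After txn 3 (Dr Inventory, Cr Equity, amount 255): Equity=75 Inventory=10 Payables=245 Revenue=-330
After txn 4 (Dr Payables, Cr Equity, amount 487): Equity=-412 Inventory=10 Payables=732 Revenue=-330
After txn 5 (Dr Payables, Cr Cash, amount 27): Cash=-27 Equity=-412 Inventory=10 Payables=759 Revenue=-330
After txn 6 (Dr Payables, Cr Inventory, amount 68): Cash=-27 Equity=-412 Inventory=-58 Payables=827 Revenue=-330
After txn 7 (Dr Cash, Cr Payables, amount 108): Cash=81 Equity=-412 Inventory=-58 Payables=719 Revenue=-330

Answer: 81 -412 -58 719 -330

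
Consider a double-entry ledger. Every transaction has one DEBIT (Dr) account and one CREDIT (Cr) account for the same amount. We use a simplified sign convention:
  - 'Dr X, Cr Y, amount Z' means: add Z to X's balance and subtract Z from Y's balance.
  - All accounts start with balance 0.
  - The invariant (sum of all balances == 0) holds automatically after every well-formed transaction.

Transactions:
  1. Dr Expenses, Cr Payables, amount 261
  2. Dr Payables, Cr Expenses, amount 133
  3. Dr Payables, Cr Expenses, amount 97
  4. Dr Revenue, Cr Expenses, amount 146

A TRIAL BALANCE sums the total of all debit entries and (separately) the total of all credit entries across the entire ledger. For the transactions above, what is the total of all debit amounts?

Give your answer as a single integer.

Txn 1: debit+=261
Txn 2: debit+=133
Txn 3: debit+=97
Txn 4: debit+=146
Total debits = 637

Answer: 637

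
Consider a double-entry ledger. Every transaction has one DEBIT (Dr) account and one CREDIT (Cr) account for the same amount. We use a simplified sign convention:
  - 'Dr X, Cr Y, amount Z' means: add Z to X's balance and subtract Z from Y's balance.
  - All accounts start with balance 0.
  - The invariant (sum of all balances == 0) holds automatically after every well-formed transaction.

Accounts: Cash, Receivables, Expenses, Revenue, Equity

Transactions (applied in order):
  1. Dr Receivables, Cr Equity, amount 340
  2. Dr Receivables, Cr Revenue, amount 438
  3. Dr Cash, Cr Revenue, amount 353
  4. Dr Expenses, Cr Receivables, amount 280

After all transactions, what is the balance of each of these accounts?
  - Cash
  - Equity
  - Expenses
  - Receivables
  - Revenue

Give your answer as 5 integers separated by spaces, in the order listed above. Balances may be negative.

Answer: 353 -340 280 498 -791

Derivation:
After txn 1 (Dr Receivables, Cr Equity, amount 340): Equity=-340 Receivables=340
After txn 2 (Dr Receivables, Cr Revenue, amount 438): Equity=-340 Receivables=778 Revenue=-438
After txn 3 (Dr Cash, Cr Revenue, amount 353): Cash=353 Equity=-340 Receivables=778 Revenue=-791
After txn 4 (Dr Expenses, Cr Receivables, amount 280): Cash=353 Equity=-340 Expenses=280 Receivables=498 Revenue=-791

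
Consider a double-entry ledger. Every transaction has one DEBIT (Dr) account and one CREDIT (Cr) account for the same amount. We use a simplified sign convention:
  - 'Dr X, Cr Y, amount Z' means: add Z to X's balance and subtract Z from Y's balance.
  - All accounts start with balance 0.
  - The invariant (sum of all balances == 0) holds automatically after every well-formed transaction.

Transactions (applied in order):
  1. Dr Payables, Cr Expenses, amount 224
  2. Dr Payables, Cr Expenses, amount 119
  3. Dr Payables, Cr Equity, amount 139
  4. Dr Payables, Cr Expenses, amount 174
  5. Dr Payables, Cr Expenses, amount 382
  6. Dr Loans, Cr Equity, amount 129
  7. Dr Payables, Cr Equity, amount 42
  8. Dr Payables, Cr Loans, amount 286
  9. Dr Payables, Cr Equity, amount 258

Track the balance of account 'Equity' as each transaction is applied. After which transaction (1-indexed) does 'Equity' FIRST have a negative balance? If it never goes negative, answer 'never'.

After txn 1: Equity=0
After txn 2: Equity=0
After txn 3: Equity=-139

Answer: 3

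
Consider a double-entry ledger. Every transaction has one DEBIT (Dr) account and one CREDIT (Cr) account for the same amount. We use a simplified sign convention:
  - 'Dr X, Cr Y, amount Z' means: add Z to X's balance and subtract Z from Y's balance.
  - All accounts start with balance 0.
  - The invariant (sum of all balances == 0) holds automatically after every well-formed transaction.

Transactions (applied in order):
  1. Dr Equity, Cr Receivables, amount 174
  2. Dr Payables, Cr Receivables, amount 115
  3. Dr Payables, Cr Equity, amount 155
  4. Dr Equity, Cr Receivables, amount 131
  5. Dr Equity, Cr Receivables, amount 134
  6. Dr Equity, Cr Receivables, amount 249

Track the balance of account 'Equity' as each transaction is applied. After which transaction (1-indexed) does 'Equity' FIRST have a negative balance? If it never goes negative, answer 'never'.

After txn 1: Equity=174
After txn 2: Equity=174
After txn 3: Equity=19
After txn 4: Equity=150
After txn 5: Equity=284
After txn 6: Equity=533

Answer: never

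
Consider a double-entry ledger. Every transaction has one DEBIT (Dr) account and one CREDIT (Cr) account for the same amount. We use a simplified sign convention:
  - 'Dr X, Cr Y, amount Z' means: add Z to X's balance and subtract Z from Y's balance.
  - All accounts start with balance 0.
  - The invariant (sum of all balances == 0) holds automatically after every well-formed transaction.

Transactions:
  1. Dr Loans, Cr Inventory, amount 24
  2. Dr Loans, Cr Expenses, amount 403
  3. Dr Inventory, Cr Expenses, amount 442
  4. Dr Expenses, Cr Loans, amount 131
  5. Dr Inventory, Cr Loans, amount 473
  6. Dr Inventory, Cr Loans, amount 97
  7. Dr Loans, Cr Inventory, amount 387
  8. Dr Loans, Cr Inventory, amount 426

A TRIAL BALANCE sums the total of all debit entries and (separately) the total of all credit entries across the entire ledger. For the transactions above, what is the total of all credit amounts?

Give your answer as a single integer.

Txn 1: credit+=24
Txn 2: credit+=403
Txn 3: credit+=442
Txn 4: credit+=131
Txn 5: credit+=473
Txn 6: credit+=97
Txn 7: credit+=387
Txn 8: credit+=426
Total credits = 2383

Answer: 2383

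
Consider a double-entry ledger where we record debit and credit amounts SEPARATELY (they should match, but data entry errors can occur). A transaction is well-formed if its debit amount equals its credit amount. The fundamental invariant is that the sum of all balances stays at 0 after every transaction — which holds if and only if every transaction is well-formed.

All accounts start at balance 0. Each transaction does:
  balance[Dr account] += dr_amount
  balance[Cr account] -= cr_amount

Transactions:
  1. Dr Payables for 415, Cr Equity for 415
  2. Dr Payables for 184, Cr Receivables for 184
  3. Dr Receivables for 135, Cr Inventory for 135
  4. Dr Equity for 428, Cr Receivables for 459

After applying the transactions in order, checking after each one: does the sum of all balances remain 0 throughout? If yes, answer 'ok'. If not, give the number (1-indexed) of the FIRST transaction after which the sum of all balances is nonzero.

Answer: 4

Derivation:
After txn 1: dr=415 cr=415 sum_balances=0
After txn 2: dr=184 cr=184 sum_balances=0
After txn 3: dr=135 cr=135 sum_balances=0
After txn 4: dr=428 cr=459 sum_balances=-31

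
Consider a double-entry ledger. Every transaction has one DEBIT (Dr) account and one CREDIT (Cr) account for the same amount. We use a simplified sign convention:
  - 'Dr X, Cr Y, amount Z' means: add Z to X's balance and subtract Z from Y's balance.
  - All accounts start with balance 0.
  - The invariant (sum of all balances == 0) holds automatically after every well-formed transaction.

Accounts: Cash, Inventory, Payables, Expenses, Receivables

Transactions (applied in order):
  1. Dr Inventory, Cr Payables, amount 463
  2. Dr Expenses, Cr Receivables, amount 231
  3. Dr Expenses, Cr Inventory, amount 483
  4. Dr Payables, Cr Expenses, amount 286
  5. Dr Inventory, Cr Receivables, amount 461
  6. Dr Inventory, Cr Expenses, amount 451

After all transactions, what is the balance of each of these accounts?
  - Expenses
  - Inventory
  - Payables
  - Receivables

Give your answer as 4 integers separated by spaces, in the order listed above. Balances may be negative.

After txn 1 (Dr Inventory, Cr Payables, amount 463): Inventory=463 Payables=-463
After txn 2 (Dr Expenses, Cr Receivables, amount 231): Expenses=231 Inventory=463 Payables=-463 Receivables=-231
After txn 3 (Dr Expenses, Cr Inventory, amount 483): Expenses=714 Inventory=-20 Payables=-463 Receivables=-231
After txn 4 (Dr Payables, Cr Expenses, amount 286): Expenses=428 Inventory=-20 Payables=-177 Receivables=-231
After txn 5 (Dr Inventory, Cr Receivables, amount 461): Expenses=428 Inventory=441 Payables=-177 Receivables=-692
After txn 6 (Dr Inventory, Cr Expenses, amount 451): Expenses=-23 Inventory=892 Payables=-177 Receivables=-692

Answer: -23 892 -177 -692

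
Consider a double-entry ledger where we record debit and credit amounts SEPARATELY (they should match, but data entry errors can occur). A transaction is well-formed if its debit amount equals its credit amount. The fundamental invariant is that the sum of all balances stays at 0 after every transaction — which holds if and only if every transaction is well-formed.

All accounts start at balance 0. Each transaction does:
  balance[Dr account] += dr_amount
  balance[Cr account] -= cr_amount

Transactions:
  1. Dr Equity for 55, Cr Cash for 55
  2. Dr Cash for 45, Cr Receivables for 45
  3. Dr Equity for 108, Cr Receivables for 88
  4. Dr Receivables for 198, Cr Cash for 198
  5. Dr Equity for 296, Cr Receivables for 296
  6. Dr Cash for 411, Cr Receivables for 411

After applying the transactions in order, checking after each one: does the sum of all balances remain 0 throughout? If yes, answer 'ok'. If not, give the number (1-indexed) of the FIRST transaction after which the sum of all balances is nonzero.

Answer: 3

Derivation:
After txn 1: dr=55 cr=55 sum_balances=0
After txn 2: dr=45 cr=45 sum_balances=0
After txn 3: dr=108 cr=88 sum_balances=20
After txn 4: dr=198 cr=198 sum_balances=20
After txn 5: dr=296 cr=296 sum_balances=20
After txn 6: dr=411 cr=411 sum_balances=20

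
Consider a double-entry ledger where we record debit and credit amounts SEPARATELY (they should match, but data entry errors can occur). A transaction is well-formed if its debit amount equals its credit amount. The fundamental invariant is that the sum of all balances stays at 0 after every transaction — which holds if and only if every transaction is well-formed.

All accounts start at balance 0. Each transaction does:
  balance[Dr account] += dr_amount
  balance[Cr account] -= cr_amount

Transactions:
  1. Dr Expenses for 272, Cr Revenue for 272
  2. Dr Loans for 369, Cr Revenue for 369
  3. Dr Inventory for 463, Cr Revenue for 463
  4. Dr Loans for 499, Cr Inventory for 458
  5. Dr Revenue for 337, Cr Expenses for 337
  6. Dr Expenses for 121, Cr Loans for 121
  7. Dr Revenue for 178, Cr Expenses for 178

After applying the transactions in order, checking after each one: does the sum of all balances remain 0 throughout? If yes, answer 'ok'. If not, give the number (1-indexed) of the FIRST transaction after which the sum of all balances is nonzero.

After txn 1: dr=272 cr=272 sum_balances=0
After txn 2: dr=369 cr=369 sum_balances=0
After txn 3: dr=463 cr=463 sum_balances=0
After txn 4: dr=499 cr=458 sum_balances=41
After txn 5: dr=337 cr=337 sum_balances=41
After txn 6: dr=121 cr=121 sum_balances=41
After txn 7: dr=178 cr=178 sum_balances=41

Answer: 4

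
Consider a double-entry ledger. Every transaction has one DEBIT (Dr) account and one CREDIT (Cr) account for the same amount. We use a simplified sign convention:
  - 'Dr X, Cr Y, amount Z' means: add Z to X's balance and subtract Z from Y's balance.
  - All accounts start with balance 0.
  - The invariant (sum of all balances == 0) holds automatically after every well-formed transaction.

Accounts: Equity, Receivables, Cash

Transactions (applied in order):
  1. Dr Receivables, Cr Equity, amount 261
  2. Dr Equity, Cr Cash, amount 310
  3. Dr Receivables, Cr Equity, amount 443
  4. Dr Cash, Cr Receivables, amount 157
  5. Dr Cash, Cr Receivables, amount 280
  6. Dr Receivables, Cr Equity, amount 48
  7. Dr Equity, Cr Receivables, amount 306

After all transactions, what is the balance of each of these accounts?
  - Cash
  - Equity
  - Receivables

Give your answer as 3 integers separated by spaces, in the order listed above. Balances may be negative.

After txn 1 (Dr Receivables, Cr Equity, amount 261): Equity=-261 Receivables=261
After txn 2 (Dr Equity, Cr Cash, amount 310): Cash=-310 Equity=49 Receivables=261
After txn 3 (Dr Receivables, Cr Equity, amount 443): Cash=-310 Equity=-394 Receivables=704
After txn 4 (Dr Cash, Cr Receivables, amount 157): Cash=-153 Equity=-394 Receivables=547
After txn 5 (Dr Cash, Cr Receivables, amount 280): Cash=127 Equity=-394 Receivables=267
After txn 6 (Dr Receivables, Cr Equity, amount 48): Cash=127 Equity=-442 Receivables=315
After txn 7 (Dr Equity, Cr Receivables, amount 306): Cash=127 Equity=-136 Receivables=9

Answer: 127 -136 9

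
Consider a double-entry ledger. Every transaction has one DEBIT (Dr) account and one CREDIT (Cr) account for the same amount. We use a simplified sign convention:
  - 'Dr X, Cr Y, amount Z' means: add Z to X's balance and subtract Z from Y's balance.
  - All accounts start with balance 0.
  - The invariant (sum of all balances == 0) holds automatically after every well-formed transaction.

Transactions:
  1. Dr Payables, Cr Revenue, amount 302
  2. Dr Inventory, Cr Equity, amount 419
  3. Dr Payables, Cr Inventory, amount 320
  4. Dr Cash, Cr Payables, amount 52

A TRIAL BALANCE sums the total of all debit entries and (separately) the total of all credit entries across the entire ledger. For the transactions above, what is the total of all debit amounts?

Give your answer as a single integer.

Txn 1: debit+=302
Txn 2: debit+=419
Txn 3: debit+=320
Txn 4: debit+=52
Total debits = 1093

Answer: 1093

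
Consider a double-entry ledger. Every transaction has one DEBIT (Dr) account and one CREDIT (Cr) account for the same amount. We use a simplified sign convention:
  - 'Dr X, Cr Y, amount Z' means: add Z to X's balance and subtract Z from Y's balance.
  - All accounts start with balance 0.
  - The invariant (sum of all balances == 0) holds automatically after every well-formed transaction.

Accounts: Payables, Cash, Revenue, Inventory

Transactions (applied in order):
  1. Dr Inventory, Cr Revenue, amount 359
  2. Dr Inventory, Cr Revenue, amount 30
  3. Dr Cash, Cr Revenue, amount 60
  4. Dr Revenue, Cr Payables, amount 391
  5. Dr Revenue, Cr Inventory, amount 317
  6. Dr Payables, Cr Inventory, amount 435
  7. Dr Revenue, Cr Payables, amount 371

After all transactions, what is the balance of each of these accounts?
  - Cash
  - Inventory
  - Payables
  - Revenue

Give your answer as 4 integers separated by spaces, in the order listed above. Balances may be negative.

Answer: 60 -363 -327 630

Derivation:
After txn 1 (Dr Inventory, Cr Revenue, amount 359): Inventory=359 Revenue=-359
After txn 2 (Dr Inventory, Cr Revenue, amount 30): Inventory=389 Revenue=-389
After txn 3 (Dr Cash, Cr Revenue, amount 60): Cash=60 Inventory=389 Revenue=-449
After txn 4 (Dr Revenue, Cr Payables, amount 391): Cash=60 Inventory=389 Payables=-391 Revenue=-58
After txn 5 (Dr Revenue, Cr Inventory, amount 317): Cash=60 Inventory=72 Payables=-391 Revenue=259
After txn 6 (Dr Payables, Cr Inventory, amount 435): Cash=60 Inventory=-363 Payables=44 Revenue=259
After txn 7 (Dr Revenue, Cr Payables, amount 371): Cash=60 Inventory=-363 Payables=-327 Revenue=630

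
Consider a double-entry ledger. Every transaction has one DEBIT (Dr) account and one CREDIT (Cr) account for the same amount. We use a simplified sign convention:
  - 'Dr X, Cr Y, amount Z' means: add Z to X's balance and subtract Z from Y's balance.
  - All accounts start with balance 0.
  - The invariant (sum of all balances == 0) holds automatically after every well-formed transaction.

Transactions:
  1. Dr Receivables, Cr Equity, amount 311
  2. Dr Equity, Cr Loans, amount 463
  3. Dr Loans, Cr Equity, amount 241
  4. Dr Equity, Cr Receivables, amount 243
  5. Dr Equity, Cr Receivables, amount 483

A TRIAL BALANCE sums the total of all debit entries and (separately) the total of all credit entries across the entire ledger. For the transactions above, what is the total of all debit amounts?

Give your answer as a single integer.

Txn 1: debit+=311
Txn 2: debit+=463
Txn 3: debit+=241
Txn 4: debit+=243
Txn 5: debit+=483
Total debits = 1741

Answer: 1741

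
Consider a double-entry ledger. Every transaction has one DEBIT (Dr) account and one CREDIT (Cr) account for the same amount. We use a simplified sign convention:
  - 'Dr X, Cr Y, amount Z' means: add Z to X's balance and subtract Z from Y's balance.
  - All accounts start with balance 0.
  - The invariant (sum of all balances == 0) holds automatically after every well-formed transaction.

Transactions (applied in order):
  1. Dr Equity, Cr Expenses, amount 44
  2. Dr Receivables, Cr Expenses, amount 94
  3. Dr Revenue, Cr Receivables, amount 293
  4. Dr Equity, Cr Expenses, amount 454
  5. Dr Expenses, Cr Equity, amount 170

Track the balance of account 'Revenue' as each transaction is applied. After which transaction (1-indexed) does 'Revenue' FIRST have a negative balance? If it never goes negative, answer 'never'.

After txn 1: Revenue=0
After txn 2: Revenue=0
After txn 3: Revenue=293
After txn 4: Revenue=293
After txn 5: Revenue=293

Answer: never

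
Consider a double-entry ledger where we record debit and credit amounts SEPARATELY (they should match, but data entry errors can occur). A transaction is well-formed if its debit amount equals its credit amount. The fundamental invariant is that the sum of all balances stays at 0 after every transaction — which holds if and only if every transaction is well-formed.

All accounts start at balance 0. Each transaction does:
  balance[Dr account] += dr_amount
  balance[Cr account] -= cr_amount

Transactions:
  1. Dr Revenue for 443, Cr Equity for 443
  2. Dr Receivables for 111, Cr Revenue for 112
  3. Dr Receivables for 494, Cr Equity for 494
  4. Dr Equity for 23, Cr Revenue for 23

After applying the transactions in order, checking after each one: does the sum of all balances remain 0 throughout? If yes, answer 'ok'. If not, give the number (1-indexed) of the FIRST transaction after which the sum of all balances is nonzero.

After txn 1: dr=443 cr=443 sum_balances=0
After txn 2: dr=111 cr=112 sum_balances=-1
After txn 3: dr=494 cr=494 sum_balances=-1
After txn 4: dr=23 cr=23 sum_balances=-1

Answer: 2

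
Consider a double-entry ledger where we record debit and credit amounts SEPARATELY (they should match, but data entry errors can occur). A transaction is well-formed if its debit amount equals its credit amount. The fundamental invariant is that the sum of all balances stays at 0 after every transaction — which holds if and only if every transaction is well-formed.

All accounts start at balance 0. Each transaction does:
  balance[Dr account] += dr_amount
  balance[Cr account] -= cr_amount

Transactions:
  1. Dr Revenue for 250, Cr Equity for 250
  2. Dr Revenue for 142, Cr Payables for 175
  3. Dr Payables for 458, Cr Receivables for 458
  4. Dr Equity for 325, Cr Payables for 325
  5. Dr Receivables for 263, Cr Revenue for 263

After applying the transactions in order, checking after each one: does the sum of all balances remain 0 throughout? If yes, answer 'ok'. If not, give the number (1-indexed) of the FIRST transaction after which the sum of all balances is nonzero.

Answer: 2

Derivation:
After txn 1: dr=250 cr=250 sum_balances=0
After txn 2: dr=142 cr=175 sum_balances=-33
After txn 3: dr=458 cr=458 sum_balances=-33
After txn 4: dr=325 cr=325 sum_balances=-33
After txn 5: dr=263 cr=263 sum_balances=-33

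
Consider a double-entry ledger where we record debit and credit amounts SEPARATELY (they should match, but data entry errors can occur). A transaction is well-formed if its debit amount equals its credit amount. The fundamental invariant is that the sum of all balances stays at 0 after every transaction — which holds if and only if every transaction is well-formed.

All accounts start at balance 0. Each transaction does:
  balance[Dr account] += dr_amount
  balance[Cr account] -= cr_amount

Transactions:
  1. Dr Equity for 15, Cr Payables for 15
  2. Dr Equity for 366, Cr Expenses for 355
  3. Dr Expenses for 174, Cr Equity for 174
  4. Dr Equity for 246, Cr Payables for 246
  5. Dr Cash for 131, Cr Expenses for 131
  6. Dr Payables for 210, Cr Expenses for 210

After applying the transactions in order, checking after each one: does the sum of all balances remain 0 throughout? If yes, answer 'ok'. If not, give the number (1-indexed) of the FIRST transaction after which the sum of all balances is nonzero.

After txn 1: dr=15 cr=15 sum_balances=0
After txn 2: dr=366 cr=355 sum_balances=11
After txn 3: dr=174 cr=174 sum_balances=11
After txn 4: dr=246 cr=246 sum_balances=11
After txn 5: dr=131 cr=131 sum_balances=11
After txn 6: dr=210 cr=210 sum_balances=11

Answer: 2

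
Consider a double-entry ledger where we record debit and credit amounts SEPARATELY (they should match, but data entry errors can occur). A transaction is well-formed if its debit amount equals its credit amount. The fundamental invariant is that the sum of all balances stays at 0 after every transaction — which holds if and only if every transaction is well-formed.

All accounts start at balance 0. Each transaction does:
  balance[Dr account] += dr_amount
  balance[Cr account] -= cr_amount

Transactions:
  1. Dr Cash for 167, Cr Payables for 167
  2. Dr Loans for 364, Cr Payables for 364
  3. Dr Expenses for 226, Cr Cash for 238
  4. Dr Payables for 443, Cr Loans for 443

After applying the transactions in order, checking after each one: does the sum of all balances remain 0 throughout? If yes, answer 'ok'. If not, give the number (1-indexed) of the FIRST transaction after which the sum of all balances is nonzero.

Answer: 3

Derivation:
After txn 1: dr=167 cr=167 sum_balances=0
After txn 2: dr=364 cr=364 sum_balances=0
After txn 3: dr=226 cr=238 sum_balances=-12
After txn 4: dr=443 cr=443 sum_balances=-12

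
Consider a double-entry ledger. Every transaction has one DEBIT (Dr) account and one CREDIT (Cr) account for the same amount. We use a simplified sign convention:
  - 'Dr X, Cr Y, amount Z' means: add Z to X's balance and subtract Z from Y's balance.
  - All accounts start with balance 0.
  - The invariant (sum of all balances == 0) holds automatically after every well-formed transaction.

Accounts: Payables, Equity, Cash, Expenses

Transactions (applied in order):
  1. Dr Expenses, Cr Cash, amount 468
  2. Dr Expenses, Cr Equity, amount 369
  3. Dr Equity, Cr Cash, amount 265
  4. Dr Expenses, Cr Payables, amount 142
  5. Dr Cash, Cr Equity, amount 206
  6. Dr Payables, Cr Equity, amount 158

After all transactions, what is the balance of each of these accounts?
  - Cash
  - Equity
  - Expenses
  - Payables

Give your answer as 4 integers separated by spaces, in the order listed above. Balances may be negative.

After txn 1 (Dr Expenses, Cr Cash, amount 468): Cash=-468 Expenses=468
After txn 2 (Dr Expenses, Cr Equity, amount 369): Cash=-468 Equity=-369 Expenses=837
After txn 3 (Dr Equity, Cr Cash, amount 265): Cash=-733 Equity=-104 Expenses=837
After txn 4 (Dr Expenses, Cr Payables, amount 142): Cash=-733 Equity=-104 Expenses=979 Payables=-142
After txn 5 (Dr Cash, Cr Equity, amount 206): Cash=-527 Equity=-310 Expenses=979 Payables=-142
After txn 6 (Dr Payables, Cr Equity, amount 158): Cash=-527 Equity=-468 Expenses=979 Payables=16

Answer: -527 -468 979 16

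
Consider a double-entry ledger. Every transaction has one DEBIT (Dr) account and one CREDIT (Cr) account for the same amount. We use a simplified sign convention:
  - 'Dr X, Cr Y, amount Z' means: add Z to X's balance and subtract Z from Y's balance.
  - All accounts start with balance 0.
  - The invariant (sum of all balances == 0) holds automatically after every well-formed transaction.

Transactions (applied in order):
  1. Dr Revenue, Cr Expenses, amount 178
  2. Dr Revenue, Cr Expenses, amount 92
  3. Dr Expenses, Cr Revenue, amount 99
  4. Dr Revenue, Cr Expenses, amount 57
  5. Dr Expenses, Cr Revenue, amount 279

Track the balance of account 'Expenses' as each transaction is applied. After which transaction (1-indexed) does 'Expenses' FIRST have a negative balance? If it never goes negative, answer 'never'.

After txn 1: Expenses=-178

Answer: 1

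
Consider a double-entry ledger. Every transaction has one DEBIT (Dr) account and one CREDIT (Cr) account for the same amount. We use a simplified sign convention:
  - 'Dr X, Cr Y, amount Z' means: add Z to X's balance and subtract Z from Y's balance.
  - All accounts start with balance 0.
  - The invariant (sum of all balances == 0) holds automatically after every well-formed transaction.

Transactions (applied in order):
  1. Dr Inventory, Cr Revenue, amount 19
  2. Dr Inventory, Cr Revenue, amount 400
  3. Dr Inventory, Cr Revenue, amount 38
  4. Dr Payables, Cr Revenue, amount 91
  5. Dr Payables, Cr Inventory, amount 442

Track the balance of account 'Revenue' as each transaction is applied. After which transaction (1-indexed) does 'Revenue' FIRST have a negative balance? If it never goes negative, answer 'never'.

After txn 1: Revenue=-19

Answer: 1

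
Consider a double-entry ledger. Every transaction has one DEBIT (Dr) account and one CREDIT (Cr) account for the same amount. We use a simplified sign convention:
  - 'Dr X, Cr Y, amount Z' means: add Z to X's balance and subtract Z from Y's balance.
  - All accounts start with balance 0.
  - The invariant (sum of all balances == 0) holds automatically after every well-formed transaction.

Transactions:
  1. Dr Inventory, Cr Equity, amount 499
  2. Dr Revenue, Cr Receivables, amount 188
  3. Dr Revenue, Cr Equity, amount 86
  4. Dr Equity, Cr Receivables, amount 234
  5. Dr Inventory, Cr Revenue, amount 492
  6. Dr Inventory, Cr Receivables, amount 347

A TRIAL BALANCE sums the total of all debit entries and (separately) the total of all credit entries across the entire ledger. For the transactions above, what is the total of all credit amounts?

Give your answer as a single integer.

Answer: 1846

Derivation:
Txn 1: credit+=499
Txn 2: credit+=188
Txn 3: credit+=86
Txn 4: credit+=234
Txn 5: credit+=492
Txn 6: credit+=347
Total credits = 1846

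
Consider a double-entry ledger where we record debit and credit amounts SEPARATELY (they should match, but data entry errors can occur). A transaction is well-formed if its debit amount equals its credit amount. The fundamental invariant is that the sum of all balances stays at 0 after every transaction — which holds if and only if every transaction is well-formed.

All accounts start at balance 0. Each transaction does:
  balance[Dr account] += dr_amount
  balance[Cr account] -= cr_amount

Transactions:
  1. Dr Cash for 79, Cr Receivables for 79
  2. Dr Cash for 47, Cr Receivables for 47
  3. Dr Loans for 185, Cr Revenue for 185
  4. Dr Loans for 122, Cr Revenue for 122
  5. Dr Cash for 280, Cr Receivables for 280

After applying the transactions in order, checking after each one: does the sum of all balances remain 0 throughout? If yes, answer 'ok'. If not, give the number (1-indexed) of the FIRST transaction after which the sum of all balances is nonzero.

After txn 1: dr=79 cr=79 sum_balances=0
After txn 2: dr=47 cr=47 sum_balances=0
After txn 3: dr=185 cr=185 sum_balances=0
After txn 4: dr=122 cr=122 sum_balances=0
After txn 5: dr=280 cr=280 sum_balances=0

Answer: ok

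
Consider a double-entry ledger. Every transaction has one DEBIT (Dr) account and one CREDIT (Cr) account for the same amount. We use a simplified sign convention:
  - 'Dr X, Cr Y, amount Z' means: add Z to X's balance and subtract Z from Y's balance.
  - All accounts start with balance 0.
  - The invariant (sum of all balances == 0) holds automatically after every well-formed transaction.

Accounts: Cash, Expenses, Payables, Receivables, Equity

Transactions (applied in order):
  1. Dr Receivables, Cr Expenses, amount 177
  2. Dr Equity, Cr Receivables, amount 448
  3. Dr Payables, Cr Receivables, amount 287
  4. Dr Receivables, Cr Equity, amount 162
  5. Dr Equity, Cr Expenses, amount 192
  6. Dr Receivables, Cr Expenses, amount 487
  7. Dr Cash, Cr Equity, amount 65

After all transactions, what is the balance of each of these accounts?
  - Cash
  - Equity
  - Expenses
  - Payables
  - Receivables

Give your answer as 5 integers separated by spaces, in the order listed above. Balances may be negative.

Answer: 65 413 -856 287 91

Derivation:
After txn 1 (Dr Receivables, Cr Expenses, amount 177): Expenses=-177 Receivables=177
After txn 2 (Dr Equity, Cr Receivables, amount 448): Equity=448 Expenses=-177 Receivables=-271
After txn 3 (Dr Payables, Cr Receivables, amount 287): Equity=448 Expenses=-177 Payables=287 Receivables=-558
After txn 4 (Dr Receivables, Cr Equity, amount 162): Equity=286 Expenses=-177 Payables=287 Receivables=-396
After txn 5 (Dr Equity, Cr Expenses, amount 192): Equity=478 Expenses=-369 Payables=287 Receivables=-396
After txn 6 (Dr Receivables, Cr Expenses, amount 487): Equity=478 Expenses=-856 Payables=287 Receivables=91
After txn 7 (Dr Cash, Cr Equity, amount 65): Cash=65 Equity=413 Expenses=-856 Payables=287 Receivables=91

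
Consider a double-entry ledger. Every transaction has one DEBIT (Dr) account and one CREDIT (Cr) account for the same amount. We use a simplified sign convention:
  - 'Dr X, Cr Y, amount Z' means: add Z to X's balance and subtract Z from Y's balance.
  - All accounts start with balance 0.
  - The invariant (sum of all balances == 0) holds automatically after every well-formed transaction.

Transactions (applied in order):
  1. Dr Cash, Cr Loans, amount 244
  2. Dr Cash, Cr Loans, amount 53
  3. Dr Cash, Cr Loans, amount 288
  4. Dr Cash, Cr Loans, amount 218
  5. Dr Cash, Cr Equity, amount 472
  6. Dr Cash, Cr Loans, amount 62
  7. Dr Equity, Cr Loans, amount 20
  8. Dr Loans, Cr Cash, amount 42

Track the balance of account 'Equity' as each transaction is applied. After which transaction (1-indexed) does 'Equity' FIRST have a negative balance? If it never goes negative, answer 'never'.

After txn 1: Equity=0
After txn 2: Equity=0
After txn 3: Equity=0
After txn 4: Equity=0
After txn 5: Equity=-472

Answer: 5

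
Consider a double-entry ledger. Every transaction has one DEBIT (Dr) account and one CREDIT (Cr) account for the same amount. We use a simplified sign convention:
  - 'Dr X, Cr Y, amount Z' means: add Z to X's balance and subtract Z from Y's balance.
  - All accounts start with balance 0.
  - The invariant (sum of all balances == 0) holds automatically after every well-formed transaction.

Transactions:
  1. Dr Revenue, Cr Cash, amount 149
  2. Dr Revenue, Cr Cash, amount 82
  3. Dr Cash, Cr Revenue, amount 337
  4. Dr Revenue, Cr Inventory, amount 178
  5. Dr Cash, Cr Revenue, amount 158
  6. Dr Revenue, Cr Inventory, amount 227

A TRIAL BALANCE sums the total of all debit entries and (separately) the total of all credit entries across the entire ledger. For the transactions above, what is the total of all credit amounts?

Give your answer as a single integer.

Answer: 1131

Derivation:
Txn 1: credit+=149
Txn 2: credit+=82
Txn 3: credit+=337
Txn 4: credit+=178
Txn 5: credit+=158
Txn 6: credit+=227
Total credits = 1131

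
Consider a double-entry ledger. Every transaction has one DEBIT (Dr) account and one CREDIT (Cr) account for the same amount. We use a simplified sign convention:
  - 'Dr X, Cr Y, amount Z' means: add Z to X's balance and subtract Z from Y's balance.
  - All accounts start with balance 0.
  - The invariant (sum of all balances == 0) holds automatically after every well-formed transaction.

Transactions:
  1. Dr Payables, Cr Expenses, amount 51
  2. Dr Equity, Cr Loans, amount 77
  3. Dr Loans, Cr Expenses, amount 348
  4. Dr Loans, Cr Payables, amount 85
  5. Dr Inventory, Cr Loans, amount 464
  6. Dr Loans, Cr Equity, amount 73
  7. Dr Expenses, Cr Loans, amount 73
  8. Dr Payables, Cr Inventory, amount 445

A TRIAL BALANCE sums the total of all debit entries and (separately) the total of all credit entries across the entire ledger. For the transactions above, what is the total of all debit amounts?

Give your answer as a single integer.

Txn 1: debit+=51
Txn 2: debit+=77
Txn 3: debit+=348
Txn 4: debit+=85
Txn 5: debit+=464
Txn 6: debit+=73
Txn 7: debit+=73
Txn 8: debit+=445
Total debits = 1616

Answer: 1616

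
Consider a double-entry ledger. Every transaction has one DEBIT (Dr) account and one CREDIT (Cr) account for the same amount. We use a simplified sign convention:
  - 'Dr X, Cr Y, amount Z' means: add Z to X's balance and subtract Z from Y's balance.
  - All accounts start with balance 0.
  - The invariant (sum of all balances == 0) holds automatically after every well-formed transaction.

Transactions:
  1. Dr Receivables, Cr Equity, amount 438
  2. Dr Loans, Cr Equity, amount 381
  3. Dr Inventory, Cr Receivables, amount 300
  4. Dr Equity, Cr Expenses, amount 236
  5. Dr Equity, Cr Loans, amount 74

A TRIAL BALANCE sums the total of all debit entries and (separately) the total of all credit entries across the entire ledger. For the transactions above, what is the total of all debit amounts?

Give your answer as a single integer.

Answer: 1429

Derivation:
Txn 1: debit+=438
Txn 2: debit+=381
Txn 3: debit+=300
Txn 4: debit+=236
Txn 5: debit+=74
Total debits = 1429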